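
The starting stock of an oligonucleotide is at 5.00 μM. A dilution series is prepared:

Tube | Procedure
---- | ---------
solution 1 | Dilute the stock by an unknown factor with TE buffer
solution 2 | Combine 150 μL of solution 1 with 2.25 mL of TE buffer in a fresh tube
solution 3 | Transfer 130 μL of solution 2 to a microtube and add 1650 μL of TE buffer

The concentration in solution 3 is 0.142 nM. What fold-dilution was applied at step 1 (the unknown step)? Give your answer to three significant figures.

161-fold

Step 1: unknown factor x
Step 2: 150 μL + 2.25 mL = 2400 μL total → factor 2400/150 = 16
Step 3: 130 μL + 1650 μL = 1780 μL total → factor 1780/130 = 13.692
Product of known-step factors = 219.08
Overall factor = 5.00 μM / (0.142 nM) = 35211
x = 35211 / 219.08 = 161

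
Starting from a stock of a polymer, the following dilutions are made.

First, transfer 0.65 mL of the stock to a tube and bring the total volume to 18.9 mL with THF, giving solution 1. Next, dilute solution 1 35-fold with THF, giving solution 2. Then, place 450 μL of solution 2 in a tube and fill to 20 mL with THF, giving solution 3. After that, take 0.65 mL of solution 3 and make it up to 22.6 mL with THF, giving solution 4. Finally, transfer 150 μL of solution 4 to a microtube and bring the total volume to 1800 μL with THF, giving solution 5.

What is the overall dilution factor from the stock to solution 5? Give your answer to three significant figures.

Step 1: 0.65 mL brought to 18.9 mL → factor 18.9/0.65 = 29.077
Step 2: 35-fold → factor 35
Step 3: 450 μL brought to 20 mL → factor 20000/450 = 44.444
Step 4: 0.65 mL brought to 22.6 mL → factor 22.6/0.65 = 34.769
Step 5: 150 μL brought to 1800 μL → factor 1800/150 = 12
Overall dilution factor = 29.077 × 35 × 44.444 × 34.769 × 12 = 1.8872 × 10^7

1.89 × 10^7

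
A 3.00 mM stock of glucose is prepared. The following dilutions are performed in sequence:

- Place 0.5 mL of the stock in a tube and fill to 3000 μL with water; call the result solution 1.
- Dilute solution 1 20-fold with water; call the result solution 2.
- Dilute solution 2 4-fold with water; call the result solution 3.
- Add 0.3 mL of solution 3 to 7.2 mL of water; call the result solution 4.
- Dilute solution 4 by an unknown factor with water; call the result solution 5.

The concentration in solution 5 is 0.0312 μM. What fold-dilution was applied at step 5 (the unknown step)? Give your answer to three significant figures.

8.01-fold

Step 1: 0.5 mL brought to 3000 μL → factor 3/0.5 = 6
Step 2: 20-fold → factor 20
Step 3: 4-fold → factor 4
Step 4: 0.3 mL + 7.2 mL = 7.5 mL total → factor 7.5/0.3 = 25
Step 5: unknown factor x
Product of known-step factors = 12000
Overall factor = 3.00 mM / (0.0312 μM) = 96154
x = 96154 / 12000 = 8.01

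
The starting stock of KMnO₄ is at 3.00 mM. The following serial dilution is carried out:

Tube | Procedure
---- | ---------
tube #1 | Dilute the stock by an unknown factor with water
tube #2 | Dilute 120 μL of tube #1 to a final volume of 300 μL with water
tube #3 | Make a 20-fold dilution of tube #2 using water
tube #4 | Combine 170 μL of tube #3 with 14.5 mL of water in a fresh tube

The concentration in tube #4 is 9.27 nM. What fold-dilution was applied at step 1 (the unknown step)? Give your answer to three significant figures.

Step 1: unknown factor x
Step 2: 120 μL brought to 300 μL → factor 300/120 = 2.5
Step 3: 20-fold → factor 20
Step 4: 170 μL + 14.5 mL = 14670 μL total → factor 14670/170 = 86.294
Product of known-step factors = 4314.7
Overall factor = 3.00 mM / (9.27 nM) = 3.2362 × 10^5
x = 3.2362 × 10^5 / 4314.7 = 75.0

75.0-fold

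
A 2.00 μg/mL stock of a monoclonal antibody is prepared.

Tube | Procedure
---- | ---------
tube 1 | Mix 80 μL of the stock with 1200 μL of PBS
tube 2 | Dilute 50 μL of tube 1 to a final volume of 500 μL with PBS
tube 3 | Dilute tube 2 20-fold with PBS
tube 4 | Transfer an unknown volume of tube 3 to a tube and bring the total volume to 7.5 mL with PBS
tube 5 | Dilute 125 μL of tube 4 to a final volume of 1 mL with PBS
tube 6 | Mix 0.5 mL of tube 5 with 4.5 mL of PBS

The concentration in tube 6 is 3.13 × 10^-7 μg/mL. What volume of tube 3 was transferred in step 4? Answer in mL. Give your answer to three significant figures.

Step 1: 80 μL + 1200 μL = 1280 μL total → factor 1280/80 = 16
Step 2: 50 μL brought to 500 μL → factor 500/50 = 10
Step 3: 20-fold → factor 20
Step 4: v brought to 7.5 mL → factor = 7.5 mL/v
Step 5: 125 μL brought to 1 mL → factor 1000/125 = 8
Step 6: 0.5 mL + 4.5 mL = 5 mL total → factor 5/0.5 = 10
Product of known-step factors = 2.56 × 10^5
Overall factor = 2.00 μg/mL / (3.13 × 10^-7 μg/mL) = 6.3898 × 10^6
Step-4 factor = 6.3898 × 10^6 / 2.56 × 10^5 = 24.96
v = 7.5 mL / 24.96 = 0.300 mL

0.300 mL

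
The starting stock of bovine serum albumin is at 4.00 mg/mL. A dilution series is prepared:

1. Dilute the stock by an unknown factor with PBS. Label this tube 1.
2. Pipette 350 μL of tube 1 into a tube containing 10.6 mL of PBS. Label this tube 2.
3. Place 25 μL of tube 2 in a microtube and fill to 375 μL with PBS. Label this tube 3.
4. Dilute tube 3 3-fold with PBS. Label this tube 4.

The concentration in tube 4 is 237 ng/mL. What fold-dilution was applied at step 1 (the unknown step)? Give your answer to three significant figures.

12.0-fold

Step 1: unknown factor x
Step 2: 350 μL + 10.6 mL = 10950 μL total → factor 10950/350 = 31.286
Step 3: 25 μL brought to 375 μL → factor 375/25 = 15
Step 4: 3-fold → factor 3
Product of known-step factors = 1407.9
Overall factor = 4.00 mg/mL / (237 ng/mL) = 16878
x = 16878 / 1407.9 = 12.0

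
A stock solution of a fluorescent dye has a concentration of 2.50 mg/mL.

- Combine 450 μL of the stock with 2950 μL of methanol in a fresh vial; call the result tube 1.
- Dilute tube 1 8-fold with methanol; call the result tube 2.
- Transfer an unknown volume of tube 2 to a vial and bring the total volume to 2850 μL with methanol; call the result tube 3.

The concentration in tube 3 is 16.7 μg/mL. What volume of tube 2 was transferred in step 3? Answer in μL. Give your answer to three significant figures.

1.15 × 10^3 μL

Step 1: 450 μL + 2950 μL = 3400 μL total → factor 3400/450 = 7.5556
Step 2: 8-fold → factor 8
Step 3: v brought to 2850 μL → factor = 2850 μL/v
Product of known-step factors = 60.444
Overall factor = 2.50 mg/mL / (16.7 μg/mL) = 149.7
Step-3 factor = 149.7 / 60.444 = 2.4767
v = 2850 μL / 2.4767 = 1.15 × 10^3 μL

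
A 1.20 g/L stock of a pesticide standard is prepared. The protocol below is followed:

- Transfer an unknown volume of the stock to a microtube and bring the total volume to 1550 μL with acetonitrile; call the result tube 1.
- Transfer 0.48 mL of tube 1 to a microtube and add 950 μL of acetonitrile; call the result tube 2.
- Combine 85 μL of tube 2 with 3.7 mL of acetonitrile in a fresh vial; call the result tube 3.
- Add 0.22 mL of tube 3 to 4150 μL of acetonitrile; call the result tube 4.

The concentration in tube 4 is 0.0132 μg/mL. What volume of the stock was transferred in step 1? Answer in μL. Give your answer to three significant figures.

44.9 μL

Step 1: v brought to 1550 μL → factor = 1550 μL/v
Step 2: 0.48 mL + 950 μL = 1.43 mL total → factor 1.43/0.48 = 2.9792
Step 3: 85 μL + 3.7 mL = 3785 μL total → factor 3785/85 = 44.529
Step 4: 0.22 mL + 4150 μL = 4.37 mL total → factor 4.37/0.22 = 19.864
Product of known-step factors = 2635.1
Overall factor = 1.20 g/L / (0.0132 μg/mL) = 90909
Step-1 factor = 90909 / 2635.1 = 34.499
v = 1550 μL / 34.499 = 44.9 μL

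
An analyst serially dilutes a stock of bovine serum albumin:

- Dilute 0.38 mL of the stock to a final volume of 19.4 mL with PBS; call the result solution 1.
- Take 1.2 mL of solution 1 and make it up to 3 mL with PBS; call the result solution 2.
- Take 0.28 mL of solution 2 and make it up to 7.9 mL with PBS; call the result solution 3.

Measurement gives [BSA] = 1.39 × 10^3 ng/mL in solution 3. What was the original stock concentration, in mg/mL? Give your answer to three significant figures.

5.01 mg/mL

Step 1: 0.38 mL brought to 19.4 mL → factor 19.4/0.38 = 51.053
Step 2: 1.2 mL brought to 3 mL → factor 3/1.2 = 2.5
Step 3: 0.28 mL brought to 7.9 mL → factor 7.9/0.28 = 28.214
Overall dilution factor = 51.053 × 2.5 × 28.214 = 3601
Stock = 1.39 × 10^3 ng/mL × 3601 = 5.005 × 10^6 ng/mL = 5.01 mg/mL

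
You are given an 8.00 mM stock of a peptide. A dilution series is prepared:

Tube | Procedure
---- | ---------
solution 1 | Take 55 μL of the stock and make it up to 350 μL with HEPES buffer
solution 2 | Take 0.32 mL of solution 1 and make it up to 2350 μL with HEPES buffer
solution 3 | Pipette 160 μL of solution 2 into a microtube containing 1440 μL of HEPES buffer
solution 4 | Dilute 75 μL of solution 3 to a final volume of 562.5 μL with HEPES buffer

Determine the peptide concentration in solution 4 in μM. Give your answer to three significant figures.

Step 1: 55 μL brought to 350 μL → factor 350/55 = 6.3636
Step 2: 0.32 mL brought to 2350 μL → factor 2.35/0.32 = 7.3438
Step 3: 160 μL + 1440 μL = 1600 μL total → factor 1600/160 = 10
Step 4: 75 μL brought to 562.5 μL → factor 562.5/75 = 7.5
Overall dilution factor = 6.3636 × 7.3438 × 10 × 7.5 = 3505
Final = 8.00 mM / 3505 = 0.002282 mM = 2.28 μM

2.28 μM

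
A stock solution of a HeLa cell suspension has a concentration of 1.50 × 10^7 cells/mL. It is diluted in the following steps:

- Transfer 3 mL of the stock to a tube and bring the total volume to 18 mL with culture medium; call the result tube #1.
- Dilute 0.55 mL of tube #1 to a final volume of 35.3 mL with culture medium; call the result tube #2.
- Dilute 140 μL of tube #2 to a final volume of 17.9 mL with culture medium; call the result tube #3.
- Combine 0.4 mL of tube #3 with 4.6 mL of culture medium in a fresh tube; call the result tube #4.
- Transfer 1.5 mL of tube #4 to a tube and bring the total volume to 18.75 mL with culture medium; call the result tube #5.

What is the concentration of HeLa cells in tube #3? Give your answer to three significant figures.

Step 1: 3 mL brought to 18 mL → factor 18/3 = 6
Step 2: 0.55 mL brought to 35.3 mL → factor 35.3/0.55 = 64.182
Step 3: 140 μL brought to 17.9 mL → factor 17900/140 = 127.86
Dilution factor through tube #3 = 6 × 64.182 × 127.86 = 49237
[tube #3] = 1.50 × 10^7 cells/mL / 49237 = 305 cells/mL

305 cells/mL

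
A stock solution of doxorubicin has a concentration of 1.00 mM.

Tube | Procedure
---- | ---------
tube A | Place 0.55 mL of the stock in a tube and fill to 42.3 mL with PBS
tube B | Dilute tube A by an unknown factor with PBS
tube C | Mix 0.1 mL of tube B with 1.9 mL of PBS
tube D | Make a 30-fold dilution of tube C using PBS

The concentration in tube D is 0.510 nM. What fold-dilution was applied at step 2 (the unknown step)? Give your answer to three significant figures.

Step 1: 0.55 mL brought to 42.3 mL → factor 42.3/0.55 = 76.909
Step 2: unknown factor x
Step 3: 0.1 mL + 1.9 mL = 2 mL total → factor 2/0.1 = 20
Step 4: 30-fold → factor 30
Product of known-step factors = 46145
Overall factor = 1.00 mM / (0.510 nM) = 1.9608 × 10^6
x = 1.9608 × 10^6 / 46145 = 42.5

42.5-fold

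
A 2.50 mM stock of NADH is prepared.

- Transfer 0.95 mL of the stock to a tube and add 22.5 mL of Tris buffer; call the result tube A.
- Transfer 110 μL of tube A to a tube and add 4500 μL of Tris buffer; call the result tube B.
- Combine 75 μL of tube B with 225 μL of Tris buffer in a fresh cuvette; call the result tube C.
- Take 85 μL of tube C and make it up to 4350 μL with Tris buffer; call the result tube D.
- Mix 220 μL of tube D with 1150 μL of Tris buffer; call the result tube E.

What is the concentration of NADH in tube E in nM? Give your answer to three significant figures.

1.90 nM

Step 1: 0.95 mL + 22.5 mL = 23.45 mL total → factor 23.45/0.95 = 24.684
Step 2: 110 μL + 4500 μL = 4610 μL total → factor 4610/110 = 41.909
Step 3: 75 μL + 225 μL = 300 μL total → factor 300/75 = 4
Step 4: 85 μL brought to 4350 μL → factor 4350/85 = 51.176
Step 5: 220 μL + 1150 μL = 1370 μL total → factor 1370/220 = 6.2273
Overall dilution factor = 24.684 × 41.909 × 4 × 51.176 × 6.2273 = 1.3187 × 10^6
Final = 2.50 mM / 1.3187 × 10^6 = 1.896 × 10^-6 mM = 1.90 nM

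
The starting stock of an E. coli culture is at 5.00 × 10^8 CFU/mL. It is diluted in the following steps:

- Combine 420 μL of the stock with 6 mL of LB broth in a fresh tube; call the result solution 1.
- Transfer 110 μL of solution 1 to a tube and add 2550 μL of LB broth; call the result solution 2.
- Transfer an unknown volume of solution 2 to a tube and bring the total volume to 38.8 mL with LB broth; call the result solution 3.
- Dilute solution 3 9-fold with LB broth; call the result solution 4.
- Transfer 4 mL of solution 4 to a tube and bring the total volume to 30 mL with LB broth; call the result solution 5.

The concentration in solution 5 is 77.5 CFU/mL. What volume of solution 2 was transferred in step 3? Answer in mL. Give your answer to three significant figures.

Step 1: 420 μL + 6 mL = 6420 μL total → factor 6420/420 = 15.286
Step 2: 110 μL + 2550 μL = 2660 μL total → factor 2660/110 = 24.182
Step 3: v brought to 38.8 mL → factor = 38.8 mL/v
Step 4: 9-fold → factor 9
Step 5: 4 mL brought to 30 mL → factor 30/4 = 7.5
Product of known-step factors = 24950
Overall factor = 5.00 × 10^8 CFU/mL / (77.5 CFU/mL) = 6.4516 × 10^6
Step-3 factor = 6.4516 × 10^6 / 24950 = 258.58
v = 38.8 mL / 258.58 = 0.150 mL

0.150 mL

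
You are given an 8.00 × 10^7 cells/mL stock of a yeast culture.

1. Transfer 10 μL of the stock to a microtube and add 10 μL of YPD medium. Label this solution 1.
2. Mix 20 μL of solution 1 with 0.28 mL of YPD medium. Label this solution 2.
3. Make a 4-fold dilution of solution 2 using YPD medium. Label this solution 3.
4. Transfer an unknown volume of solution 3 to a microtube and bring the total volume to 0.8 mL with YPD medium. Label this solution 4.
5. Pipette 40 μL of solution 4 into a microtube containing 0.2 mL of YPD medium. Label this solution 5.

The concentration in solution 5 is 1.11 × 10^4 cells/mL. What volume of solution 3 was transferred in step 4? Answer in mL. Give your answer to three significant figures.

Step 1: 10 μL + 10 μL = 20 μL total → factor 20/10 = 2
Step 2: 20 μL + 0.28 mL = 300 μL total → factor 300/20 = 15
Step 3: 4-fold → factor 4
Step 4: v brought to 0.8 mL → factor = 0.8 mL/v
Step 5: 40 μL + 0.2 mL = 240 μL total → factor 240/40 = 6
Product of known-step factors = 720
Overall factor = 8.00 × 10^7 cells/mL / (1.11 × 10^4 cells/mL) = 7207.2
Step-4 factor = 7207.2 / 720 = 10.01
v = 0.8 mL / 10.01 = 0.0799 mL

0.0799 mL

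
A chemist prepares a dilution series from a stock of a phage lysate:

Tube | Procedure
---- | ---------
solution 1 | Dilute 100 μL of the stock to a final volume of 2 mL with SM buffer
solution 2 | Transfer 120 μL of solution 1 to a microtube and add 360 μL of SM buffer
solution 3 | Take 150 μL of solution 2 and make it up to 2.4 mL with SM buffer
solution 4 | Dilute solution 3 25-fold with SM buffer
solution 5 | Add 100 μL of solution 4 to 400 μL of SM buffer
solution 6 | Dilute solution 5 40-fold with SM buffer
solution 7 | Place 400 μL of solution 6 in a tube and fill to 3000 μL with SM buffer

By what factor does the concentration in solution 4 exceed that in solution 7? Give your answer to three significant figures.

Step 1: 100 μL brought to 2 mL → factor 2000/100 = 20
Step 2: 120 μL + 360 μL = 480 μL total → factor 480/120 = 4
Step 3: 150 μL brought to 2.4 mL → factor 2400/150 = 16
Step 4: 25-fold → factor 25
Step 5: 100 μL + 400 μL = 500 μL total → factor 500/100 = 5
Step 6: 40-fold → factor 40
Step 7: 400 μL brought to 3000 μL → factor 3000/400 = 7.5
Dilution factor to solution 4 = 32000; to solution 7 = 4.8 × 10^7
[solution 4]/[solution 7] = (factor to solution 7)/(factor to solution 4) = 4.8 × 10^7/32000 = 1.50 × 10^3

1.50 × 10^3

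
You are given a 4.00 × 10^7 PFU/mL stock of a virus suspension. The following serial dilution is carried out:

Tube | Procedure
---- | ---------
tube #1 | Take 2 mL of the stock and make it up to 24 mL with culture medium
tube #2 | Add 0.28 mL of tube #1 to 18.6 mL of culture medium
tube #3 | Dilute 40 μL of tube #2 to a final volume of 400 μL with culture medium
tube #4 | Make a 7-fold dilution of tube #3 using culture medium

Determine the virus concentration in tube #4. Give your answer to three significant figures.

706 PFU/mL

Step 1: 2 mL brought to 24 mL → factor 24/2 = 12
Step 2: 0.28 mL + 18.6 mL = 18.88 mL total → factor 18.88/0.28 = 67.429
Step 3: 40 μL brought to 400 μL → factor 400/40 = 10
Step 4: 7-fold → factor 7
Overall dilution factor = 12 × 67.429 × 10 × 7 = 56640
Final = 4.00 × 10^7 PFU/mL / 56640 = 706 PFU/mL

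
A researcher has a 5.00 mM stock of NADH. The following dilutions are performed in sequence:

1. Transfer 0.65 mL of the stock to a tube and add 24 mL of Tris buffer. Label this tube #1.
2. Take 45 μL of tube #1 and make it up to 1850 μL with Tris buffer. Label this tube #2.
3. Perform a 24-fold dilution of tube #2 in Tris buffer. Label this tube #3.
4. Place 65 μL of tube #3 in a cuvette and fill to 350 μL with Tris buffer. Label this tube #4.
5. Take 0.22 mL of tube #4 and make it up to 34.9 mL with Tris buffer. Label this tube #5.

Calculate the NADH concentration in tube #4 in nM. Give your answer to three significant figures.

Step 1: 0.65 mL + 24 mL = 24.65 mL total → factor 24.65/0.65 = 37.923
Step 2: 45 μL brought to 1850 μL → factor 1850/45 = 41.111
Step 3: 24-fold → factor 24
Step 4: 65 μL brought to 350 μL → factor 350/65 = 5.3846
Dilution factor through tube #4 = 37.923 × 41.111 × 24 × 5.3846 = 2.0148 × 10^5
[tube #4] = 5.00 mM / 2.0148 × 10^5 = 2.482 × 10^-5 mM = 24.8 nM

24.8 nM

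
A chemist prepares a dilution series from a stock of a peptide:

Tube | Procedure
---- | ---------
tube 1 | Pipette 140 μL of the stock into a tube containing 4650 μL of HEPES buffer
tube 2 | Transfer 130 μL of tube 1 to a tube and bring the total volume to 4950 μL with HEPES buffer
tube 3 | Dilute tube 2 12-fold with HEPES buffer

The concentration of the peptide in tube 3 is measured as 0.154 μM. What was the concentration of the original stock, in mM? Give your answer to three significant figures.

Step 1: 140 μL + 4650 μL = 4790 μL total → factor 4790/140 = 34.214
Step 2: 130 μL brought to 4950 μL → factor 4950/130 = 38.077
Step 3: 12-fold → factor 12
Overall dilution factor = 34.214 × 38.077 × 12 = 15633
Stock = 0.154 μM × 15633 = 2408 μM = 2.41 mM

2.41 mM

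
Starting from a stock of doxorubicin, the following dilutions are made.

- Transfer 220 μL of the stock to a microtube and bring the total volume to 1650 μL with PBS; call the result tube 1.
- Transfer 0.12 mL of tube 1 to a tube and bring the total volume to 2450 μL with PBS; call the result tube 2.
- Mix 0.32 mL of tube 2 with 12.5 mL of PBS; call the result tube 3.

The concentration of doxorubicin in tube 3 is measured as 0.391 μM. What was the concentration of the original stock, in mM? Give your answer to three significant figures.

2.40 mM

Step 1: 220 μL brought to 1650 μL → factor 1650/220 = 7.5
Step 2: 0.12 mL brought to 2450 μL → factor 2.45/0.12 = 20.417
Step 3: 0.32 mL + 12.5 mL = 12.82 mL total → factor 12.82/0.32 = 40.062
Overall dilution factor = 7.5 × 20.417 × 40.062 = 6134.6
Stock = 0.391 μM × 6134.6 = 2399 μM = 2.40 mM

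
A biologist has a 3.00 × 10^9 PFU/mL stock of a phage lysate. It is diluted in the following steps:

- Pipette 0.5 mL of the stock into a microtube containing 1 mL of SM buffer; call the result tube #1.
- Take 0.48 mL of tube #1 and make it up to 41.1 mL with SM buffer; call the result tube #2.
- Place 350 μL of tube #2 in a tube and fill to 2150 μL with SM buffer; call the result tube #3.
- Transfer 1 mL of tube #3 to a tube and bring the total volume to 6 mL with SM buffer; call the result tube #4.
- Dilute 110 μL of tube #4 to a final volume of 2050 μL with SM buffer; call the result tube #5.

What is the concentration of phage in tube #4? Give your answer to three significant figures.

3.17 × 10^5 PFU/mL

Step 1: 0.5 mL + 1 mL = 1.5 mL total → factor 1.5/0.5 = 3
Step 2: 0.48 mL brought to 41.1 mL → factor 41.1/0.48 = 85.625
Step 3: 350 μL brought to 2150 μL → factor 2150/350 = 6.1429
Step 4: 1 mL brought to 6 mL → factor 6/1 = 6
Dilution factor through tube #4 = 3 × 85.625 × 6.1429 × 6 = 9467.7
[tube #4] = 3.00 × 10^9 PFU/mL / 9467.7 = 3.17 × 10^5 PFU/mL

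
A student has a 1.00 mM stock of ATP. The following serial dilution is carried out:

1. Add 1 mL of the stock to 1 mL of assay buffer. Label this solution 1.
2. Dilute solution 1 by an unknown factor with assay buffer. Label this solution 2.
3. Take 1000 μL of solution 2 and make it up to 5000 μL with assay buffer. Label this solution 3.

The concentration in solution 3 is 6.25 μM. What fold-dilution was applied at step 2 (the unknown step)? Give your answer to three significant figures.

Step 1: 1 mL + 1 mL = 2 mL total → factor 2/1 = 2
Step 2: unknown factor x
Step 3: 1000 μL brought to 5000 μL → factor 5000/1000 = 5
Product of known-step factors = 10
Overall factor = 1.00 mM / (6.25 μM) = 160
x = 160 / 10 = 16.0

16.0-fold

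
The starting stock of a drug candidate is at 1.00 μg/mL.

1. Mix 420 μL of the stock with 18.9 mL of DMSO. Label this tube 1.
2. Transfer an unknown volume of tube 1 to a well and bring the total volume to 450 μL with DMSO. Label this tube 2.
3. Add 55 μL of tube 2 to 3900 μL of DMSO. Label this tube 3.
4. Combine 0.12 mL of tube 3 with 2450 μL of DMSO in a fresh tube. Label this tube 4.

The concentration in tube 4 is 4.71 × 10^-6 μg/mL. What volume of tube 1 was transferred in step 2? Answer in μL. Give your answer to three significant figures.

Step 1: 420 μL + 18.9 mL = 19320 μL total → factor 19320/420 = 46
Step 2: v brought to 450 μL → factor = 450 μL/v
Step 3: 55 μL + 3900 μL = 3955 μL total → factor 3955/55 = 71.909
Step 4: 0.12 mL + 2450 μL = 2.57 mL total → factor 2.57/0.12 = 21.417
Product of known-step factors = 70842
Overall factor = 1.00 μg/mL / (4.71 × 10^-6 μg/mL) = 2.1231 × 10^5
Step-2 factor = 2.1231 × 10^5 / 70842 = 2.997
v = 450 μL / 2.997 = 150 μL

150 μL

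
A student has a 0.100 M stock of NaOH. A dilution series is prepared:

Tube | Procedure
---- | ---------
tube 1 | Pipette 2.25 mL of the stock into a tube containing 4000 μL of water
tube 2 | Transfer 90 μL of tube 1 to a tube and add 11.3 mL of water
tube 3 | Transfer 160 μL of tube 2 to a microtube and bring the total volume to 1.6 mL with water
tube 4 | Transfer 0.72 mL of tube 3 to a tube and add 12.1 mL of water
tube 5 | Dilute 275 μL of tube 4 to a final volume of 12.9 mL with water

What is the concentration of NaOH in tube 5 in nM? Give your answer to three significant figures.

Step 1: 2.25 mL + 4000 μL = 6.25 mL total → factor 6.25/2.25 = 2.7778
Step 2: 90 μL + 11.3 mL = 11390 μL total → factor 11390/90 = 126.56
Step 3: 160 μL brought to 1.6 mL → factor 1600/160 = 10
Step 4: 0.72 mL + 12.1 mL = 12.82 mL total → factor 12.82/0.72 = 17.806
Step 5: 275 μL brought to 12.9 mL → factor 12900/275 = 46.909
Overall dilution factor = 2.7778 × 126.56 × 10 × 17.806 × 46.909 = 2.9362 × 10^6
Final = 0.100 M / 2.9362 × 10^6 = 3.406 × 10^-8 M = 34.1 nM

34.1 nM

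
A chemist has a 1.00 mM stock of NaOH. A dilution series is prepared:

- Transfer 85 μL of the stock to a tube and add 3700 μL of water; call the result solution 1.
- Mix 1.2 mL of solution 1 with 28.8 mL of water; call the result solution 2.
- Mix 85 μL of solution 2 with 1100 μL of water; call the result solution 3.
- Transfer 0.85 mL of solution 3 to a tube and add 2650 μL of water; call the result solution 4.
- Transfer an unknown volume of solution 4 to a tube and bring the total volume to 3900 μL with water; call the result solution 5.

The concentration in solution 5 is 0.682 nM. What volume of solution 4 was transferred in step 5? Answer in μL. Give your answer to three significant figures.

Step 1: 85 μL + 3700 μL = 3785 μL total → factor 3785/85 = 44.529
Step 2: 1.2 mL + 28.8 mL = 30 mL total → factor 30/1.2 = 25
Step 3: 85 μL + 1100 μL = 1185 μL total → factor 1185/85 = 13.941
Step 4: 0.85 mL + 2650 μL = 3.5 mL total → factor 3.5/0.85 = 4.1176
Step 5: v brought to 3900 μL → factor = 3900 μL/v
Product of known-step factors = 63905
Overall factor = 1.00 mM / (0.682 nM) = 1.4663 × 10^6
Step-5 factor = 1.4663 × 10^6 / 63905 = 22.945
v = 3900 μL / 22.945 = 170 μL

170 μL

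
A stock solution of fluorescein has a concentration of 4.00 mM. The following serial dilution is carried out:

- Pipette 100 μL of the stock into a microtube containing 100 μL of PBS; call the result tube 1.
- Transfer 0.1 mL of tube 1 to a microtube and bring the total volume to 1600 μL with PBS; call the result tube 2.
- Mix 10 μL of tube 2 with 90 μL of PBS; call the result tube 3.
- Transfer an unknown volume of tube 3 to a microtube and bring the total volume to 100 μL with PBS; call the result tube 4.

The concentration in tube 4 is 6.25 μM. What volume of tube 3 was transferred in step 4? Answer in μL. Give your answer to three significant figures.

50.0 μL

Step 1: 100 μL + 100 μL = 200 μL total → factor 200/100 = 2
Step 2: 0.1 mL brought to 1600 μL → factor 1.6/0.1 = 16
Step 3: 10 μL + 90 μL = 100 μL total → factor 100/10 = 10
Step 4: v brought to 100 μL → factor = 100 μL/v
Product of known-step factors = 320
Overall factor = 4.00 mM / (6.25 μM) = 640
Step-4 factor = 640 / 320 = 2
v = 100 μL / 2 = 50.0 μL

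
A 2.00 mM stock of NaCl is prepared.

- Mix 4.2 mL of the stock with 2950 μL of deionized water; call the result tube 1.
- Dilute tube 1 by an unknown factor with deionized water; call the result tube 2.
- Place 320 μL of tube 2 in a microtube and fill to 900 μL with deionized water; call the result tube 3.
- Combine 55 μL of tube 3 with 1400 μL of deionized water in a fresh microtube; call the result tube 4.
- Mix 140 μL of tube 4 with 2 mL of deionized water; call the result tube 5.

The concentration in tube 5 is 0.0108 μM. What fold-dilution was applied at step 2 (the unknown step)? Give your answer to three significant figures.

95.6-fold

Step 1: 4.2 mL + 2950 μL = 7.15 mL total → factor 7.15/4.2 = 1.7024
Step 2: unknown factor x
Step 3: 320 μL brought to 900 μL → factor 900/320 = 2.8125
Step 4: 55 μL + 1400 μL = 1455 μL total → factor 1455/55 = 26.455
Step 5: 140 μL + 2 mL = 2140 μL total → factor 2140/140 = 15.286
Product of known-step factors = 1936.1
Overall factor = 2.00 mM / (0.0108 μM) = 1.8519 × 10^5
x = 1.8519 × 10^5 / 1936.1 = 95.6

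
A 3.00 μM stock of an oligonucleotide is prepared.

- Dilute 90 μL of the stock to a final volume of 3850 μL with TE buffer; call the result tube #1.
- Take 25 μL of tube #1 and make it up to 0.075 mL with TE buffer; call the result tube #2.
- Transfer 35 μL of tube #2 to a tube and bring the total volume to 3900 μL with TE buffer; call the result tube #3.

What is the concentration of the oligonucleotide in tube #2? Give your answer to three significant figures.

0.0234 μM

Step 1: 90 μL brought to 3850 μL → factor 3850/90 = 42.778
Step 2: 25 μL brought to 0.075 mL → factor 75/25 = 3
Dilution factor through tube #2 = 42.778 × 3 = 128.33
[tube #2] = 3.00 μM / 128.33 = 0.0234 μM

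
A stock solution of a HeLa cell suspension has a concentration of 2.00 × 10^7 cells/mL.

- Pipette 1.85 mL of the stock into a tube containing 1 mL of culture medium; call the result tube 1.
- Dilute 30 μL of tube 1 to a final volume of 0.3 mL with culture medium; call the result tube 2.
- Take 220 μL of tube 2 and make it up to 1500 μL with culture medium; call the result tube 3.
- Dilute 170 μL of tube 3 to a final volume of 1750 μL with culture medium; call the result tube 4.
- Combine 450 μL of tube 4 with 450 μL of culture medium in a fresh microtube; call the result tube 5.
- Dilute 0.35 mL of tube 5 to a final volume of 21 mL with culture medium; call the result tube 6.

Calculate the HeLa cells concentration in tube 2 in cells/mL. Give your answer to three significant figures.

Step 1: 1.85 mL + 1 mL = 2.85 mL total → factor 2.85/1.85 = 1.5405
Step 2: 30 μL brought to 0.3 mL → factor 300/30 = 10
Dilution factor through tube 2 = 1.5405 × 10 = 15.405
[tube 2] = 2.00 × 10^7 cells/mL / 15.405 = 1.30 × 10^6 cells/mL

1.30 × 10^6 cells/mL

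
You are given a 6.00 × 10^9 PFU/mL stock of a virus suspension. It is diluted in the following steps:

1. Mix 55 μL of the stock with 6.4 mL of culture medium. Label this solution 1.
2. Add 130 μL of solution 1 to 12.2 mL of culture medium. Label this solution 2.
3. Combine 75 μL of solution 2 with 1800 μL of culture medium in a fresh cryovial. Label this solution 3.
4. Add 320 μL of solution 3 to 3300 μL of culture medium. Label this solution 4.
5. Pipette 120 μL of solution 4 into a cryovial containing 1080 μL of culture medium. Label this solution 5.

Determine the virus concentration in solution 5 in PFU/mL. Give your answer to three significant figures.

191 PFU/mL

Step 1: 55 μL + 6.4 mL = 6455 μL total → factor 6455/55 = 117.36
Step 2: 130 μL + 12.2 mL = 12330 μL total → factor 12330/130 = 94.846
Step 3: 75 μL + 1800 μL = 1875 μL total → factor 1875/75 = 25
Step 4: 320 μL + 3300 μL = 3620 μL total → factor 3620/320 = 11.312
Step 5: 120 μL + 1080 μL = 1200 μL total → factor 1200/120 = 10
Overall dilution factor = 117.36 × 94.846 × 25 × 11.312 × 10 = 3.1481 × 10^7
Final = 6.00 × 10^9 PFU/mL / 3.1481 × 10^7 = 191 PFU/mL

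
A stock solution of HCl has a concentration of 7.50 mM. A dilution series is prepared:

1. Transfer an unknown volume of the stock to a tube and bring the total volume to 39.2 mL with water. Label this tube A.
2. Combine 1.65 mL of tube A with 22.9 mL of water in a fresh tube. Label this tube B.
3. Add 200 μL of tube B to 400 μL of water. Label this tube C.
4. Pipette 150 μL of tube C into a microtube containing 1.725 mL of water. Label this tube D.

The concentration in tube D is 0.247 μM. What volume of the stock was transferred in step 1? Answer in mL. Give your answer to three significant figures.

Step 1: v brought to 39.2 mL → factor = 39.2 mL/v
Step 2: 1.65 mL + 22.9 mL = 24.55 mL total → factor 24.55/1.65 = 14.879
Step 3: 200 μL + 400 μL = 600 μL total → factor 600/200 = 3
Step 4: 150 μL + 1.725 mL = 1875 μL total → factor 1875/150 = 12.5
Product of known-step factors = 557.95
Overall factor = 7.50 mM / (0.247 μM) = 30364
Step-1 factor = 30364 / 557.95 = 54.421
v = 39.2 mL / 54.421 = 0.720 mL

0.720 mL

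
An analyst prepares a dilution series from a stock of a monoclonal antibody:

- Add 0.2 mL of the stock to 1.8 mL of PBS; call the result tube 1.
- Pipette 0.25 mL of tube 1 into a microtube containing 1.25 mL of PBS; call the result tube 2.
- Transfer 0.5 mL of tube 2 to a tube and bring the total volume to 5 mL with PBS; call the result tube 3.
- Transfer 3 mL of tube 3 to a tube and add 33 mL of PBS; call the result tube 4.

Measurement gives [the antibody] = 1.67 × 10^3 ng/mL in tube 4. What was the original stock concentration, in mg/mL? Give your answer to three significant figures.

12.0 mg/mL

Step 1: 0.2 mL + 1.8 mL = 2 mL total → factor 2/0.2 = 10
Step 2: 0.25 mL + 1.25 mL = 1.5 mL total → factor 1.5/0.25 = 6
Step 3: 0.5 mL brought to 5 mL → factor 5/0.5 = 10
Step 4: 3 mL + 33 mL = 36 mL total → factor 36/3 = 12
Overall dilution factor = 10 × 6 × 10 × 12 = 7200
Stock = 1.67 × 10^3 ng/mL × 7200 = 1.202 × 10^7 ng/mL = 12.0 mg/mL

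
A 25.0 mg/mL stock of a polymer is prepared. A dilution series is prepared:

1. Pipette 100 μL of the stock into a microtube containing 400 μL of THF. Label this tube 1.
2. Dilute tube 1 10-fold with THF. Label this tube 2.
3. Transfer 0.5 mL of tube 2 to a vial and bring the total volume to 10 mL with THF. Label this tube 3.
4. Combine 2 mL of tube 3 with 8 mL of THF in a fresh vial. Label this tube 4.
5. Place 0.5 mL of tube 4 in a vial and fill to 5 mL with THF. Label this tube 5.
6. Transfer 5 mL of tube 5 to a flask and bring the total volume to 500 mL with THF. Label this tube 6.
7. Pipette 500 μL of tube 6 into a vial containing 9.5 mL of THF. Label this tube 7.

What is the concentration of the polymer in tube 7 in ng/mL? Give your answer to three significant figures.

0.250 ng/mL

Step 1: 100 μL + 400 μL = 500 μL total → factor 500/100 = 5
Step 2: 10-fold → factor 10
Step 3: 0.5 mL brought to 10 mL → factor 10/0.5 = 20
Step 4: 2 mL + 8 mL = 10 mL total → factor 10/2 = 5
Step 5: 0.5 mL brought to 5 mL → factor 5/0.5 = 10
Step 6: 5 mL brought to 500 mL → factor 500/5 = 100
Step 7: 500 μL + 9.5 mL = 10000 μL total → factor 10000/500 = 20
Overall dilution factor = 5 × 10 × 20 × 5 × 10 × 100 × 20 = 1 × 10^8
Final = 25.0 mg/mL / 1 × 10^8 = 2.500 × 10^-7 mg/mL = 0.250 ng/mL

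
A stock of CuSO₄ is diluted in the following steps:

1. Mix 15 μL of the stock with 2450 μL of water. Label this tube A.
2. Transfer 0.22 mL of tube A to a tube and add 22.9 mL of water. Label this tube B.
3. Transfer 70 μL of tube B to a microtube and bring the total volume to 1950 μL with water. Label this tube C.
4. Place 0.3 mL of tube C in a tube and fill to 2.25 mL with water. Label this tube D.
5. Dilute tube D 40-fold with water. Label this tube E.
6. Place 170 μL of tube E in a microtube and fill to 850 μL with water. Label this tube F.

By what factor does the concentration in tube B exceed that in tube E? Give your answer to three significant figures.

Step 1: 15 μL + 2450 μL = 2465 μL total → factor 2465/15 = 164.33
Step 2: 0.22 mL + 22.9 mL = 23.12 mL total → factor 23.12/0.22 = 105.09
Step 3: 70 μL brought to 1950 μL → factor 1950/70 = 27.857
Step 4: 0.3 mL brought to 2.25 mL → factor 2.25/0.3 = 7.5
Step 5: 40-fold → factor 40
Dilution factor to tube B = 17270; to tube E = 1.4433 × 10^8
[tube B]/[tube E] = (factor to tube E)/(factor to tube B) = 1.4433 × 10^8/17270 = 8.36 × 10^3

8.36 × 10^3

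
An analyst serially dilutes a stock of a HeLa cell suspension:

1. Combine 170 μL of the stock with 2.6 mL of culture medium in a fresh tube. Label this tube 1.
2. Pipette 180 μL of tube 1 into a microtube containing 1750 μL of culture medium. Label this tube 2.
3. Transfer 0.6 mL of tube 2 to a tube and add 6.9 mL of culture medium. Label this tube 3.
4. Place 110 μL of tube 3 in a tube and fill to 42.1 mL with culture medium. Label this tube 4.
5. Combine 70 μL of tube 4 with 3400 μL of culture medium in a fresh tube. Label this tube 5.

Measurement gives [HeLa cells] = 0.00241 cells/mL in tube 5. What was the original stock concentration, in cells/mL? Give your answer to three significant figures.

Step 1: 170 μL + 2.6 mL = 2770 μL total → factor 2770/170 = 16.294
Step 2: 180 μL + 1750 μL = 1930 μL total → factor 1930/180 = 10.722
Step 3: 0.6 mL + 6.9 mL = 7.5 mL total → factor 7.5/0.6 = 12.5
Step 4: 110 μL brought to 42.1 mL → factor 42100/110 = 382.73
Step 5: 70 μL + 3400 μL = 3470 μL total → factor 3470/70 = 49.571
Overall dilution factor = 16.294 × 10.722 × 12.5 × 382.73 × 49.571 = 4.1433 × 10^7
Stock = 0.00241 cells/mL × 4.1433 × 10^7 = 9.99 × 10^4 cells/mL

9.99 × 10^4 cells/mL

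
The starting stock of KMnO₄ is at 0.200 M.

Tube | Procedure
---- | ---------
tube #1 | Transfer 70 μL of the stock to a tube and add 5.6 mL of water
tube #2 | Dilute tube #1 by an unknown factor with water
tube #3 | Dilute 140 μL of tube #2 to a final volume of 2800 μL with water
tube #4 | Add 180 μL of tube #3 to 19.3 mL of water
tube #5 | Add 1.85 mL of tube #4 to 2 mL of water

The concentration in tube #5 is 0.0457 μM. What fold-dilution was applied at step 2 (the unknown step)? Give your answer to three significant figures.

Step 1: 70 μL + 5.6 mL = 5670 μL total → factor 5670/70 = 81
Step 2: unknown factor x
Step 3: 140 μL brought to 2800 μL → factor 2800/140 = 20
Step 4: 180 μL + 19.3 mL = 19480 μL total → factor 19480/180 = 108.22
Step 5: 1.85 mL + 2 mL = 3.85 mL total → factor 3.85/1.85 = 2.0811
Product of known-step factors = 3.6486 × 10^5
Overall factor = 0.200 M / (0.0457 μM) = 4.3764 × 10^6
x = 4.3764 × 10^6 / 3.6486 × 10^5 = 12.0

12.0-fold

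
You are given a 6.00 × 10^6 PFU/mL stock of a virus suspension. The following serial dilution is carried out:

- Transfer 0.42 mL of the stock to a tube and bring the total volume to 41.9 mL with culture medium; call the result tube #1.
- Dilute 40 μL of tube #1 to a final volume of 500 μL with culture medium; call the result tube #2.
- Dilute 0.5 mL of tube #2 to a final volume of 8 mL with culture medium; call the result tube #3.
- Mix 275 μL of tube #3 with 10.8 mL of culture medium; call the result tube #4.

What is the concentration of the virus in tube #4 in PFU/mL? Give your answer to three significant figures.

Step 1: 0.42 mL brought to 41.9 mL → factor 41.9/0.42 = 99.762
Step 2: 40 μL brought to 500 μL → factor 500/40 = 12.5
Step 3: 0.5 mL brought to 8 mL → factor 8/0.5 = 16
Step 4: 275 μL + 10.8 mL = 11075 μL total → factor 11075/275 = 40.273
Overall dilution factor = 99.762 × 12.5 × 16 × 40.273 = 8.0354 × 10^5
Final = 6.00 × 10^6 PFU/mL / 8.0354 × 10^5 = 7.47 PFU/mL

7.47 PFU/mL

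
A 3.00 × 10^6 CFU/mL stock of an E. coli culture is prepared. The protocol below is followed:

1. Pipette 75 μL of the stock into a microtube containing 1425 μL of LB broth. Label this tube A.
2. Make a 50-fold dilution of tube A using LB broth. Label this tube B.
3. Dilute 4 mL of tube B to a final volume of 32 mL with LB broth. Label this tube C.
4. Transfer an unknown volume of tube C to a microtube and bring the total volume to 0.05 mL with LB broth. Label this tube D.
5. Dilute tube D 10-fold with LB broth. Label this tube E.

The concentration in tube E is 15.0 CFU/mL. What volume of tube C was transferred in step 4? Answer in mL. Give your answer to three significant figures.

0.0200 mL

Step 1: 75 μL + 1425 μL = 1500 μL total → factor 1500/75 = 20
Step 2: 50-fold → factor 50
Step 3: 4 mL brought to 32 mL → factor 32/4 = 8
Step 4: v brought to 0.05 mL → factor = 0.05 mL/v
Step 5: 10-fold → factor 10
Product of known-step factors = 80000
Overall factor = 3.00 × 10^6 CFU/mL / (15.0 CFU/mL) = 2 × 10^5
Step-4 factor = 2 × 10^5 / 80000 = 2.5
v = 0.05 mL / 2.5 = 0.0200 mL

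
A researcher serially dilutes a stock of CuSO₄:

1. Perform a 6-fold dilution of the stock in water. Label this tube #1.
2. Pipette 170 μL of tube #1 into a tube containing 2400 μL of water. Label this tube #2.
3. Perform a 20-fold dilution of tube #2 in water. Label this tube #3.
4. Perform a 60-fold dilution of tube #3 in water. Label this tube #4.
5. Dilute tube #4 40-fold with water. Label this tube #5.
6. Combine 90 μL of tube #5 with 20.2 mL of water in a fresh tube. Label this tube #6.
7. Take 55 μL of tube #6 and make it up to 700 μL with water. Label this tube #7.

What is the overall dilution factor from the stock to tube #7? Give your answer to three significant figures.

Step 1: 6-fold → factor 6
Step 2: 170 μL + 2400 μL = 2570 μL total → factor 2570/170 = 15.118
Step 3: 20-fold → factor 20
Step 4: 60-fold → factor 60
Step 5: 40-fold → factor 40
Step 6: 90 μL + 20.2 mL = 20290 μL total → factor 20290/90 = 225.44
Step 7: 55 μL brought to 700 μL → factor 700/55 = 12.727
Overall dilution factor = 6 × 15.118 × 20 × 60 × 40 × 225.44 × 12.727 = 1.2493 × 10^10

1.25 × 10^10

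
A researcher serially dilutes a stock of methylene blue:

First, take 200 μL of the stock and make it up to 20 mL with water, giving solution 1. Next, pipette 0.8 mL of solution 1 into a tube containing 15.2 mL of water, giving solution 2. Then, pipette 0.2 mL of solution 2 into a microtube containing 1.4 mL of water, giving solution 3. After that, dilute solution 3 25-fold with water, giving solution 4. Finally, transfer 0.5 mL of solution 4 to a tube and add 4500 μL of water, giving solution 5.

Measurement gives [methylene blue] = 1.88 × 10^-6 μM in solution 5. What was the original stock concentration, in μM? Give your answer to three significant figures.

7.52 μM

Step 1: 200 μL brought to 20 mL → factor 20000/200 = 100
Step 2: 0.8 mL + 15.2 mL = 16 mL total → factor 16/0.8 = 20
Step 3: 0.2 mL + 1.4 mL = 1.6 mL total → factor 1.6/0.2 = 8
Step 4: 25-fold → factor 25
Step 5: 0.5 mL + 4500 μL = 5 mL total → factor 5/0.5 = 10
Overall dilution factor = 100 × 20 × 8 × 25 × 10 = 4 × 10^6
Stock = 1.88 × 10^-6 μM × 4 × 10^6 = 7.52 μM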